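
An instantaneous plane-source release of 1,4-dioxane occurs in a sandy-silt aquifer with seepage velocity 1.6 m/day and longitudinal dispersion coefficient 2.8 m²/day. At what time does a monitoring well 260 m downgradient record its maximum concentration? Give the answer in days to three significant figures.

161 days

For the 1D instantaneous-source solution, setting ∂C/∂t = 0 at fixed x gives v²t² + 2Dt − x² = 0, so t = (√(D² + v²x²) − D)/v².
√(D² + v²x²) = √(2.8² + 1.6² × 260²) = 416.0; v² = 2.56.
t = (416.0 − 2.8)/2.56 = 161 days (vs. the pure-advection estimate x/v = 162 d).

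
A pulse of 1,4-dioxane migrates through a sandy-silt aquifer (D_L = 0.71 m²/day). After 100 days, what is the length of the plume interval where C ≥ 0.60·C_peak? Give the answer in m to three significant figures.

The plume is Gaussian with σ = √(2Dt) = √(2 × 0.71 × 100) = 11.92 m.
C/C_peak = exp(−Δx²/(2σ²)) = 0.60 ⇒ Δx = σ·√(−2 ln 0.60) = 11.92 × 1.011 = 12.05 m.
Width = 2Δx = 24.1 m.

24.1 m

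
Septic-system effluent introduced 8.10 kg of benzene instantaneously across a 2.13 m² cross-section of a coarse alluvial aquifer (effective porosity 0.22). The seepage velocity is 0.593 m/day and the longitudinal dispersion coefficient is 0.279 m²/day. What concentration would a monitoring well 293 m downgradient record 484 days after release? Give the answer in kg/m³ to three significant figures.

0.393 kg/m³

For an instantaneous plane source, C(x,t) = M/(n_e·A·√(4πDt)) · exp(−(x−vt)²/(4Dt)), with n_e·A the pore (flow) area.
Plume center vt = 0.593 × 484 = 287.012 m, so the well at 293 m is 5.988 m downgradient of the peak.
√(4πDt) = 41.19 m, giving peak height M/(n_e·A·√(4πDt)) = 8.10/(0.22 × 2.13 × 41.19) = 0.4197 kg/m³.
(x−vt)²/(4Dt) = (5.988)²/(4 × 0.279 × 484) = 0.06638; exp(−0.06638) = 0.9358.
C = 0.4197 × 0.9358 = 0.393 kg/m³.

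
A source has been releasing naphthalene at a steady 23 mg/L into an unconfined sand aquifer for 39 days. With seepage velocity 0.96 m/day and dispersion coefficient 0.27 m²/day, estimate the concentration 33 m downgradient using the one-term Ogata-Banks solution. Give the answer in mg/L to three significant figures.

For a continuous step input, C/C₀ ≈ ½·erfc((x−vt)/(2√(Dt))).
vt = 0.96 × 39 = 37.44 m and 2√(Dt) = 2√(0.27 × 39) = 6.490 m.
Argument (x−vt)/(2√(Dt)) = (33 − 37.44)/6.490 = -0.6841; ½·erfc(-0.6841) = 0.8333.
C = 23 × 0.8333 = 19.2 mg/L.

19.2 mg/L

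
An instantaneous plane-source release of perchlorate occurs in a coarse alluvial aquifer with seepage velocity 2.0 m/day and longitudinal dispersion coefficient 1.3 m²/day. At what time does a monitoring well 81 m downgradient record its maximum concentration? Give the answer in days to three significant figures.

40.2 days

For the 1D instantaneous-source solution, setting ∂C/∂t = 0 at fixed x gives v²t² + 2Dt − x² = 0, so t = (√(D² + v²x²) − D)/v².
√(D² + v²x²) = √(1.3² + 2.0² × 81²) = 162.0; v² = 4.
t = (162.0 − 1.3)/4 = 40.2 days (vs. the pure-advection estimate x/v = 40.5 d).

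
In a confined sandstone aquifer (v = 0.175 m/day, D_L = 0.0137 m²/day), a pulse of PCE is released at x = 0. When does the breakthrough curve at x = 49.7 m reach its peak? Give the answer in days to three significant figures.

284 days

For the 1D instantaneous-source solution, setting ∂C/∂t = 0 at fixed x gives v²t² + 2Dt − x² = 0, so t = (√(D² + v²x²) − D)/v².
√(D² + v²x²) = √(0.0137² + 0.175² × 49.7²) = 8.698; v² = 0.030625.
t = (8.698 − 0.0137)/0.030625 = 284 days (vs. the pure-advection estimate x/v = 284 d).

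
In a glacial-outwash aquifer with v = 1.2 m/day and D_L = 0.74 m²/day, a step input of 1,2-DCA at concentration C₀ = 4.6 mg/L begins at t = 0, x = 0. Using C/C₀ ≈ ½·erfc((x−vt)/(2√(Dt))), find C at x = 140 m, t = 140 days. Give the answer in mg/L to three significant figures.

For a continuous step input, C/C₀ ≈ ½·erfc((x−vt)/(2√(Dt))).
vt = 1.2 × 140 = 168 m and 2√(Dt) = 2√(0.74 × 140) = 20.36 m.
Argument (x−vt)/(2√(Dt)) = (140 − 168)/20.36 = -1.375; ½·erfc(-1.375) = 0.9741.
C = 4.6 × 0.9741 = 4.48 mg/L.

4.48 mg/L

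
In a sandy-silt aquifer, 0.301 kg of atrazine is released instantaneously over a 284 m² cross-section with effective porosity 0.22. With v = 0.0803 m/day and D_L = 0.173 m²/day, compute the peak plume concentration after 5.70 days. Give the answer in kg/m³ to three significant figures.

0.00137 kg/m³

The peak of an instantaneous 1D plume sits at x = vt; there the Gaussian factor is 1 and C_max = M/(n_e·A·√(4πDt)), where n_e·A is the pore area the mass is dissolved in.
√(4πDt) = √(4π × 0.173 × 5.70) = 3.520 m, so C_max = 0.301/(0.22 × 284 × 3.520) = 0.00137 kg/m³.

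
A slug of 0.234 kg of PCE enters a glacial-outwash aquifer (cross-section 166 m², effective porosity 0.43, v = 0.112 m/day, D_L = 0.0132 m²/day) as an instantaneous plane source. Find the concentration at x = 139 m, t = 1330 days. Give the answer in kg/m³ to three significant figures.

5.37e-05 kg/m³

For an instantaneous plane source, C(x,t) = M/(n_e·A·√(4πDt)) · exp(−(x−vt)²/(4Dt)), with n_e·A the pore (flow) area.
Plume center vt = 0.112 × 1330 = 148.96 m, so the well at 139 m is 9.96 m upgradient of the peak.
√(4πDt) = 14.85 m, giving peak height M/(n_e·A·√(4πDt)) = 0.234/(0.43 × 166 × 14.85) = 0.0002208 kg/m³.
(x−vt)²/(4Dt) = (-9.96)²/(4 × 0.0132 × 1330) = 1.413; exp(−1.413) = 0.2434.
C = 0.0002208 × 0.2434 = 5.37e-05 kg/m³.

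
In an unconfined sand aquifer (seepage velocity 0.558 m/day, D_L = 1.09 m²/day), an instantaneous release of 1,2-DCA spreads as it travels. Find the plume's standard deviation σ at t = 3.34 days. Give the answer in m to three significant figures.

Dispersive spreading gives a Gaussian with σ² = 2Dt; advection only shifts the center.
σ = √(2 × 1.09 × 3.34) = 2.70 m.

2.70 m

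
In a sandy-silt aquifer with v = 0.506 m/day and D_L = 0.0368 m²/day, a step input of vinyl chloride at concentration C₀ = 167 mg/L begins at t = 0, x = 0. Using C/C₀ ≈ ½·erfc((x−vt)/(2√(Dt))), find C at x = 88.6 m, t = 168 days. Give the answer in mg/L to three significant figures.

25.6 mg/L

For a continuous step input, C/C₀ ≈ ½·erfc((x−vt)/(2√(Dt))).
vt = 0.506 × 168 = 85.008 m and 2√(Dt) = 2√(0.0368 × 168) = 4.973 m.
Argument (x−vt)/(2√(Dt)) = (88.6 − 85.008)/4.973 = 0.7223; ½·erfc(0.7223) = 0.1535.
C = 167 × 0.1535 = 25.6 mg/L.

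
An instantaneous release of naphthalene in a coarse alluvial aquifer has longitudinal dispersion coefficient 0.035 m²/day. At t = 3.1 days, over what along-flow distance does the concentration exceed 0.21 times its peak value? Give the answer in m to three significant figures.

1.65 m

The plume is Gaussian with σ = √(2Dt) = √(2 × 0.035 × 3.1) = 0.4658 m.
C/C_peak = exp(−Δx²/(2σ²)) = 0.21 ⇒ Δx = σ·√(−2 ln 0.21) = 0.4658 × 1.767 = 0.8231 m.
Width = 2Δx = 1.65 m.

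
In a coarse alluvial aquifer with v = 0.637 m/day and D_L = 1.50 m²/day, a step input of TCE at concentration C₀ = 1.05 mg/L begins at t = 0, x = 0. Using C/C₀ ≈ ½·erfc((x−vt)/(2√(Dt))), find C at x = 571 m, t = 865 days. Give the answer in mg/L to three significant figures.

0.365 mg/L

For a continuous step input, C/C₀ ≈ ½·erfc((x−vt)/(2√(Dt))).
vt = 0.637 × 865 = 551.005 m and 2√(Dt) = 2√(1.50 × 865) = 72.04 m.
Argument (x−vt)/(2√(Dt)) = (571 − 551.005)/72.04 = 0.2776; ½·erfc(0.2776) = 0.3473.
C = 1.05 × 0.3473 = 0.365 mg/L.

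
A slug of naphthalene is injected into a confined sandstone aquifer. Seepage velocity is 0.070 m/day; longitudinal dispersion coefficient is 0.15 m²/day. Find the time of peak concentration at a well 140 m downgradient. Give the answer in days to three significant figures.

1970 days

For the 1D instantaneous-source solution, setting ∂C/∂t = 0 at fixed x gives v²t² + 2Dt − x² = 0, so t = (√(D² + v²x²) − D)/v².
√(D² + v²x²) = √(0.15² + 0.070² × 140²) = 9.801; v² = 0.0049.
t = (9.801 − 0.15)/0.0049 = 1970 days (vs. the pure-advection estimate x/v = 2000 d).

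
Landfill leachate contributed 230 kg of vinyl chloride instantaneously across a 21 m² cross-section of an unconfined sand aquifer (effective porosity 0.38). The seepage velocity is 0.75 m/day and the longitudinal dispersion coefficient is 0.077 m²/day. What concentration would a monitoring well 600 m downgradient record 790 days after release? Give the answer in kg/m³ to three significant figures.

0.827 kg/m³

For an instantaneous plane source, C(x,t) = M/(n_e·A·√(4πDt)) · exp(−(x−vt)²/(4Dt)), with n_e·A the pore (flow) area.
Plume center vt = 0.75 × 790 = 592.5 m, so the well at 600 m is 7.5 m downgradient of the peak.
√(4πDt) = 27.65 m, giving peak height M/(n_e·A·√(4πDt)) = 230/(0.38 × 21 × 27.65) = 1.042 kg/m³.
(x−vt)²/(4Dt) = (7.5)²/(4 × 0.077 × 790) = 0.2312; exp(−0.2312) = 0.7936.
C = 1.042 × 0.7936 = 0.827 kg/m³.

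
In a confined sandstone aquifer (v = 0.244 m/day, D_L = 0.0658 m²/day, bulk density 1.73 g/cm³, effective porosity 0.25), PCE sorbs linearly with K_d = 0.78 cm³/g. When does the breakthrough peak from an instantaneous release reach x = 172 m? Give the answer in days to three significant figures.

Retardation factor R = 1 + ρ_b·K_d/n = 1 + 1.73 × 0.78/0.25 = 6.398.
Sorption retards both mechanisms: v_R = v/R = 0.03814 m/day, D_R = D/R = 0.01028 m²/day.
Peak time from v_R²t² + 2D_R t − x² = 0: t = (√(D_R² + v_R²x²) − D_R)/v_R².
√(D_R² + v_R²x²) = √(0.01028² + 0.03814² × 172²) = 6.560; v_R² = 0.001455.
t = (6.560 − 0.01028)/0.001455 = 4500 days.

4500 days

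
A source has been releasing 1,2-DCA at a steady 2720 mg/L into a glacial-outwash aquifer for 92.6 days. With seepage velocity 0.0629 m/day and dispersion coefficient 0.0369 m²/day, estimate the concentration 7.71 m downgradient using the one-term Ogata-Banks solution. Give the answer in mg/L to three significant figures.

For a continuous step input, C/C₀ ≈ ½·erfc((x−vt)/(2√(Dt))).
vt = 0.0629 × 92.6 = 5.82454 m and 2√(Dt) = 2√(0.0369 × 92.6) = 3.697 m.
Argument (x−vt)/(2√(Dt)) = (7.71 − 5.82454)/3.697 = 0.5100; ½·erfc(0.5100) = 0.2354.
C = 2720 × 0.2354 = 640 mg/L.

640 mg/L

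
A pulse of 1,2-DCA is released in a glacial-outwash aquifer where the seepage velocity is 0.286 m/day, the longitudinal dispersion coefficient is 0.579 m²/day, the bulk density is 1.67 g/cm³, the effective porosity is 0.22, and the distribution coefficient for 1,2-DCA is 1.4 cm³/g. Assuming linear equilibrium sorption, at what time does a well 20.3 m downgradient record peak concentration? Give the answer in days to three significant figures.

Retardation factor R = 1 + ρ_b·K_d/n = 1 + 1.67 × 1.4/0.22 = 11.63.
Sorption retards both mechanisms: v_R = v/R = 0.02459 m/day, D_R = D/R = 0.04979 m²/day.
Peak time from v_R²t² + 2D_R t − x² = 0: t = (√(D_R² + v_R²x²) − D_R)/v_R².
√(D_R² + v_R²x²) = √(0.04979² + 0.02459² × 20.3²) = 0.5017; v_R² = 0.0006047.
t = (0.5017 − 0.04979)/0.0006047 = 747 days.

747 days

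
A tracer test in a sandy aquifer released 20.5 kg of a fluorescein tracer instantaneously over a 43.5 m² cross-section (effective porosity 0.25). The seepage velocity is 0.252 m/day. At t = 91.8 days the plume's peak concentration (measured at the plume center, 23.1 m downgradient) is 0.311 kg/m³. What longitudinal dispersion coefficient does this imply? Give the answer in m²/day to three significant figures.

At the plume center C_max = M/(n_e·A·√(4πDt)), so D = M²/(4πt·(n_e·A·C_max)²).
n_e·A·C_max = 0.25 × 43.5 × 0.311 = 3.382 kg/m.
D = 20.5²/(4π × 91.8 × 3.382²) = 0.0318 m²/day.

0.0318 m²/day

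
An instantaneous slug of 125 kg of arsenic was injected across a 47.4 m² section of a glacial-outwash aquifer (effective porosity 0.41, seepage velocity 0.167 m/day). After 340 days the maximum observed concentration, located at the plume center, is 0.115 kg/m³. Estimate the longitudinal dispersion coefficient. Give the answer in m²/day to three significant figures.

At the plume center C_max = M/(n_e·A·√(4πDt)), so D = M²/(4πt·(n_e·A·C_max)²).
n_e·A·C_max = 0.41 × 47.4 × 0.115 = 2.235 kg/m.
D = 125²/(4π × 340 × 2.235²) = 0.732 m²/day.

0.732 m²/day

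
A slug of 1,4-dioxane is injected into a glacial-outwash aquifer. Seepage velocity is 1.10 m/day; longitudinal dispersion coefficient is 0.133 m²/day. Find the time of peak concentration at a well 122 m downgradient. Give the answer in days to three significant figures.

For the 1D instantaneous-source solution, setting ∂C/∂t = 0 at fixed x gives v²t² + 2Dt − x² = 0, so t = (√(D² + v²x²) − D)/v².
√(D² + v²x²) = √(0.133² + 1.10² × 122²) = 134.2; v² = 1.21.
t = (134.2 − 0.133)/1.21 = 111 days (vs. the pure-advection estimate x/v = 111 d).

111 days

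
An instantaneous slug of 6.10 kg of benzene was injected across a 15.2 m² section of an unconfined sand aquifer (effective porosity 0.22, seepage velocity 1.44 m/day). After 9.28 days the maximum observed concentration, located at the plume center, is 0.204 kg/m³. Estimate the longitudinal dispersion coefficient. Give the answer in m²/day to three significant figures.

At the plume center C_max = M/(n_e·A·√(4πDt)), so D = M²/(4πt·(n_e·A·C_max)²).
n_e·A·C_max = 0.22 × 15.2 × 0.204 = 0.6822 kg/m.
D = 6.10²/(4π × 9.28 × 0.6822²) = 0.686 m²/day.

0.686 m²/day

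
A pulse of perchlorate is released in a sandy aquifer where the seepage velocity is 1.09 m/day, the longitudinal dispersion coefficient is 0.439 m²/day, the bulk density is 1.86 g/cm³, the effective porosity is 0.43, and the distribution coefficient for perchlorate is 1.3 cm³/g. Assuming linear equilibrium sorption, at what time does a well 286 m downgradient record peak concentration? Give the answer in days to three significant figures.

1740 days

Retardation factor R = 1 + ρ_b·K_d/n = 1 + 1.86 × 1.3/0.43 = 6.623.
Sorption retards both mechanisms: v_R = v/R = 0.1646 m/day, D_R = D/R = 0.06628 m²/day.
Peak time from v_R²t² + 2D_R t − x² = 0: t = (√(D_R² + v_R²x²) − D_R)/v_R².
√(D_R² + v_R²x²) = √(0.06628² + 0.1646² × 286²) = 47.08; v_R² = 0.02709.
t = (47.08 − 0.06628)/0.02709 = 1740 days.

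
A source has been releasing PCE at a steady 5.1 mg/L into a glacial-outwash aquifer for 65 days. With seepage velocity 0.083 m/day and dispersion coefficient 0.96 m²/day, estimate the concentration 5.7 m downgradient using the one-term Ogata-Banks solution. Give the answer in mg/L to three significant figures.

2.49 mg/L

For a continuous step input, C/C₀ ≈ ½·erfc((x−vt)/(2√(Dt))).
vt = 0.083 × 65 = 5.395 m and 2√(Dt) = 2√(0.96 × 65) = 15.80 m.
Argument (x−vt)/(2√(Dt)) = (5.7 − 5.395)/15.80 = 0.01930; ½·erfc(0.01930) = 0.4891.
C = 5.1 × 0.4891 = 2.49 mg/L.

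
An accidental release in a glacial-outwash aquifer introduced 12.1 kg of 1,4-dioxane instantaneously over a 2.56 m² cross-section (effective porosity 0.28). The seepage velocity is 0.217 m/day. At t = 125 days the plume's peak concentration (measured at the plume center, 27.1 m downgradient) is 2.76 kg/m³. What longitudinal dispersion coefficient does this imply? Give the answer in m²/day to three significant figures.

0.0238 m²/day

At the plume center C_max = M/(n_e·A·√(4πDt)), so D = M²/(4πt·(n_e·A·C_max)²).
n_e·A·C_max = 0.28 × 2.56 × 2.76 = 1.978 kg/m.
D = 12.1²/(4π × 125 × 1.978²) = 0.0238 m²/day.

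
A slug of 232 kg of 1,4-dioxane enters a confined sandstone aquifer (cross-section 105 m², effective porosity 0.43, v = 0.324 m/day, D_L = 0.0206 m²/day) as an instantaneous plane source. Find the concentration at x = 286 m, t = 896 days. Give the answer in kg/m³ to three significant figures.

0.263 kg/m³

For an instantaneous plane source, C(x,t) = M/(n_e·A·√(4πDt)) · exp(−(x−vt)²/(4Dt)), with n_e·A the pore (flow) area.
Plume center vt = 0.324 × 896 = 290.304 m, so the well at 286 m is 4.304 m upgradient of the peak.
√(4πDt) = 15.23 m, giving peak height M/(n_e·A·√(4πDt)) = 232/(0.43 × 105 × 15.23) = 0.3374 kg/m³.
(x−vt)²/(4Dt) = (-4.304)²/(4 × 0.0206 × 896) = 0.2509; exp(−0.2509) = 0.7781.
C = 0.3374 × 0.7781 = 0.263 kg/m³.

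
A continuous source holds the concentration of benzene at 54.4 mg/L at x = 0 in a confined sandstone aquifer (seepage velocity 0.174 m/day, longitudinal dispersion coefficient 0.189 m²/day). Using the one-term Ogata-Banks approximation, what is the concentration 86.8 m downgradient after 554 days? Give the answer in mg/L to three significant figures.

For a continuous step input, C/C₀ ≈ ½·erfc((x−vt)/(2√(Dt))).
vt = 0.174 × 554 = 96.396 m and 2√(Dt) = 2√(0.189 × 554) = 20.47 m.
Argument (x−vt)/(2√(Dt)) = (86.8 − 96.396)/20.47 = -0.4688; ½·erfc(-0.4688) = 0.7463.
C = 54.4 × 0.7463 = 40.6 mg/L.

40.6 mg/L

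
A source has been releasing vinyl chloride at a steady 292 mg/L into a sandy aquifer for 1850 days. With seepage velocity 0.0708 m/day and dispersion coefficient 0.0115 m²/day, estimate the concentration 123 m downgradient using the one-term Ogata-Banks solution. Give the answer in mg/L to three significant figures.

For a continuous step input, C/C₀ ≈ ½·erfc((x−vt)/(2√(Dt))).
vt = 0.0708 × 1850 = 130.98 m and 2√(Dt) = 2√(0.0115 × 1850) = 9.225 m.
Argument (x−vt)/(2√(Dt)) = (123 − 130.98)/9.225 = -0.8650; ½·erfc(-0.8650) = 0.8894.
C = 292 × 0.8894 = 260 mg/L.

260 mg/L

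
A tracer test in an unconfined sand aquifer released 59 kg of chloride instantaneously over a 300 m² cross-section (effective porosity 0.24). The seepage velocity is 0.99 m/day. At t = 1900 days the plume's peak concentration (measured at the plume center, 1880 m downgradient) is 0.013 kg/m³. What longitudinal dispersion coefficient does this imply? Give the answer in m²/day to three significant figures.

At the plume center C_max = M/(n_e·A·√(4πDt)), so D = M²/(4πt·(n_e·A·C_max)²).
n_e·A·C_max = 0.24 × 300 × 0.013 = 0.9360 kg/m.
D = 59²/(4π × 1900 × 0.9360²) = 0.166 m²/day.

0.166 m²/day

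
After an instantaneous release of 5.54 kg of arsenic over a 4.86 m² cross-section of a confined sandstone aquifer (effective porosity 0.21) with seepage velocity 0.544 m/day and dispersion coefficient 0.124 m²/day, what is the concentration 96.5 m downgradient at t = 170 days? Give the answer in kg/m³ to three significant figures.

For an instantaneous plane source, C(x,t) = M/(n_e·A·√(4πDt)) · exp(−(x−vt)²/(4Dt)), with n_e·A the pore (flow) area.
Plume center vt = 0.544 × 170 = 92.48 m, so the well at 96.5 m is 4.02 m downgradient of the peak.
√(4πDt) = 16.28 m, giving peak height M/(n_e·A·√(4πDt)) = 5.54/(0.21 × 4.86 × 16.28) = 0.3334 kg/m³.
(x−vt)²/(4Dt) = (4.02)²/(4 × 0.124 × 170) = 0.1917; exp(−0.1917) = 0.8256.
C = 0.3334 × 0.8256 = 0.275 kg/m³.

0.275 kg/m³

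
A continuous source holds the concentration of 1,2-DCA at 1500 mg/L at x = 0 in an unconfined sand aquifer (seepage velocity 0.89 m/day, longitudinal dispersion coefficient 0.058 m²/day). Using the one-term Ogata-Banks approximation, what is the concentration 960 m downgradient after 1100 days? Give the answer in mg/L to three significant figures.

For a continuous step input, C/C₀ ≈ ½·erfc((x−vt)/(2√(Dt))).
vt = 0.89 × 1100 = 979 m and 2√(Dt) = 2√(0.058 × 1100) = 15.97 m.
Argument (x−vt)/(2√(Dt)) = (960 − 979)/15.97 = -1.190; ½·erfc(-1.190) = 0.9538.
C = 1500 × 0.9538 = 1430 mg/L.

1430 mg/L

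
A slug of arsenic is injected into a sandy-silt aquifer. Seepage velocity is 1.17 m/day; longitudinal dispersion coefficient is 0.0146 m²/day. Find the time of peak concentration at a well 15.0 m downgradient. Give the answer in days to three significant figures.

12.8 days

For the 1D instantaneous-source solution, setting ∂C/∂t = 0 at fixed x gives v²t² + 2Dt − x² = 0, so t = (√(D² + v²x²) − D)/v².
√(D² + v²x²) = √(0.0146² + 1.17² × 15.0²) = 17.55; v² = 1.3689.
t = (17.55 − 0.0146)/1.3689 = 12.8 days (vs. the pure-advection estimate x/v = 12.8 d).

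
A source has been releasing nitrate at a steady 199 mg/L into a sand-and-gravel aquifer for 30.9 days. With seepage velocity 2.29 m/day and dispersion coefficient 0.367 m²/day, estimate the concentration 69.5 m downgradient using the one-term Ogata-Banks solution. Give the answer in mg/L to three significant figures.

120 mg/L

For a continuous step input, C/C₀ ≈ ½·erfc((x−vt)/(2√(Dt))).
vt = 2.29 × 30.9 = 70.761 m and 2√(Dt) = 2√(0.367 × 30.9) = 6.735 m.
Argument (x−vt)/(2√(Dt)) = (69.5 − 70.761)/6.735 = -0.1872; ½·erfc(-0.1872) = 0.6044.
C = 199 × 0.6044 = 120 mg/L.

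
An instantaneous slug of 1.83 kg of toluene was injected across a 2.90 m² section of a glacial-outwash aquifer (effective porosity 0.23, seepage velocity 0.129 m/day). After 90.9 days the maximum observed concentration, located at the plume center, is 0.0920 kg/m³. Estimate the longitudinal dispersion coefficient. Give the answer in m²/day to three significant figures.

0.779 m²/day

At the plume center C_max = M/(n_e·A·√(4πDt)), so D = M²/(4πt·(n_e·A·C_max)²).
n_e·A·C_max = 0.23 × 2.90 × 0.0920 = 0.06136 kg/m.
D = 1.83²/(4π × 90.9 × 0.06136²) = 0.779 m²/day.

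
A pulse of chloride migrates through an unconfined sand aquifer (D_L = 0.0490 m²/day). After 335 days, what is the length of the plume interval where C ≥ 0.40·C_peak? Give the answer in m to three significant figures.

The plume is Gaussian with σ = √(2Dt) = √(2 × 0.0490 × 335) = 5.730 m.
C/C_peak = exp(−Δx²/(2σ²)) = 0.40 ⇒ Δx = σ·√(−2 ln 0.40) = 5.730 × 1.354 = 7.758 m.
Width = 2Δx = 15.5 m.

15.5 m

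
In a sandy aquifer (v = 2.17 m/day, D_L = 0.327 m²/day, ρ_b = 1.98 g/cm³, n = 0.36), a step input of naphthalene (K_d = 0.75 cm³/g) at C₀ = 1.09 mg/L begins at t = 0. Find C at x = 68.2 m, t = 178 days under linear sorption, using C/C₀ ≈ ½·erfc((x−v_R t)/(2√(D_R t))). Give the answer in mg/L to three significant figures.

1.02 mg/L

Retardation factor R = 1 + ρ_b·K_d/n = 1 + 1.98 × 0.75/0.36 = 5.125.
Sorption retards both mechanisms: v_R = v/R = 0.4234 m/day, D_R = D/R = 0.06380 m²/day.
v_R·t = 0.4234 × 178 = 75.3652 m; 2√(D_R t) = 6.740 m; argument = (68.2 − 75.3652)/6.740 = -1.063.
C = C₀ × ½·erfc(-1.063) = 1.09 × 0.9336 = 1.02 mg/L.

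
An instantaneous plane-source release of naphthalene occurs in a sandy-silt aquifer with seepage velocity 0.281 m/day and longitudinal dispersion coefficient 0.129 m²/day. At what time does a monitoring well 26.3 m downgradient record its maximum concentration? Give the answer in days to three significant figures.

92.0 days

For the 1D instantaneous-source solution, setting ∂C/∂t = 0 at fixed x gives v²t² + 2Dt − x² = 0, so t = (√(D² + v²x²) − D)/v².
√(D² + v²x²) = √(0.129² + 0.281² × 26.3²) = 7.391; v² = 0.078961.
t = (7.391 − 0.129)/0.078961 = 92.0 days (vs. the pure-advection estimate x/v = 93.6 d).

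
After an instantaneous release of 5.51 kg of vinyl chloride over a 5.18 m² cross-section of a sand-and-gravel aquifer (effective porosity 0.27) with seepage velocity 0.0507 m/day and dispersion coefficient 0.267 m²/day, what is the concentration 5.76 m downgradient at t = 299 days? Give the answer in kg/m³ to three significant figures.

For an instantaneous plane source, C(x,t) = M/(n_e·A·√(4πDt)) · exp(−(x−vt)²/(4Dt)), with n_e·A the pore (flow) area.
Plume center vt = 0.0507 × 299 = 15.1593 m, so the well at 5.76 m is 9.3993 m upgradient of the peak.
√(4πDt) = 31.67 m, giving peak height M/(n_e·A·√(4πDt)) = 5.51/(0.27 × 5.18 × 31.67) = 0.1244 kg/m³.
(x−vt)²/(4Dt) = (-9.3993)²/(4 × 0.267 × 299) = 0.2767; exp(−0.2767) = 0.7583.
C = 0.1244 × 0.7583 = 0.0943 kg/m³.

0.0943 kg/m³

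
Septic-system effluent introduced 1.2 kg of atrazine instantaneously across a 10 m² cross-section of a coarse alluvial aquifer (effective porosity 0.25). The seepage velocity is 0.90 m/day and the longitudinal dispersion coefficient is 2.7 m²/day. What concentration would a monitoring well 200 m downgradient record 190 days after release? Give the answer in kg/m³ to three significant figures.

0.00397 kg/m³

For an instantaneous plane source, C(x,t) = M/(n_e·A·√(4πDt)) · exp(−(x−vt)²/(4Dt)), with n_e·A the pore (flow) area.
Plume center vt = 0.90 × 190 = 171 m, so the well at 200 m is 29 m downgradient of the peak.
√(4πDt) = 80.29 m, giving peak height M/(n_e·A·√(4πDt)) = 1.2/(0.25 × 10 × 80.29) = 0.005978 kg/m³.
(x−vt)²/(4Dt) = (29)²/(4 × 2.7 × 190) = 0.4098; exp(−0.4098) = 0.6638.
C = 0.005978 × 0.6638 = 0.00397 kg/m³.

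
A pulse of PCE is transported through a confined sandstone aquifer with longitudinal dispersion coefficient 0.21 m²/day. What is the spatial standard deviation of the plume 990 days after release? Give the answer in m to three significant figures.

Dispersive spreading gives a Gaussian with σ² = 2Dt; advection only shifts the center.
σ = √(2 × 0.21 × 990) = 20.4 m.

20.4 m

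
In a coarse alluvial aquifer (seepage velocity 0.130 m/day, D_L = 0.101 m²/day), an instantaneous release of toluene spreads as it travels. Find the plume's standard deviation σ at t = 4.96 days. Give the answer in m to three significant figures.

1.00 m

Dispersive spreading gives a Gaussian with σ² = 2Dt; advection only shifts the center.
σ = √(2 × 0.101 × 4.96) = 1.00 m.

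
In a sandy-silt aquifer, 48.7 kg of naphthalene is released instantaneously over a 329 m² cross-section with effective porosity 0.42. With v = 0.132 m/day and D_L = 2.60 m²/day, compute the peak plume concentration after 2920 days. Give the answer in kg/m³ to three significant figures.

The peak of an instantaneous 1D plume sits at x = vt; there the Gaussian factor is 1 and C_max = M/(n_e·A·√(4πDt)), where n_e·A is the pore area the mass is dissolved in.
√(4πDt) = √(4π × 2.60 × 2920) = 308.9 m, so C_max = 48.7/(0.42 × 329 × 308.9) = 0.00114 kg/m³.

0.00114 kg/m³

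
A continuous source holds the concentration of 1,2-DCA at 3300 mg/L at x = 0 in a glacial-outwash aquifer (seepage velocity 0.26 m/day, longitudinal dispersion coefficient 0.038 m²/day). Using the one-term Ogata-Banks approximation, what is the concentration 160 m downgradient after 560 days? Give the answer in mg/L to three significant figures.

For a continuous step input, C/C₀ ≈ ½·erfc((x−vt)/(2√(Dt))).
vt = 0.26 × 560 = 145.6 m and 2√(Dt) = 2√(0.038 × 560) = 9.226 m.
Argument (x−vt)/(2√(Dt)) = (160 − 145.6)/9.226 = 1.561; ½·erfc(1.561) = 0.01364.
C = 3300 × 0.01364 = 45.0 mg/L.

45.0 mg/L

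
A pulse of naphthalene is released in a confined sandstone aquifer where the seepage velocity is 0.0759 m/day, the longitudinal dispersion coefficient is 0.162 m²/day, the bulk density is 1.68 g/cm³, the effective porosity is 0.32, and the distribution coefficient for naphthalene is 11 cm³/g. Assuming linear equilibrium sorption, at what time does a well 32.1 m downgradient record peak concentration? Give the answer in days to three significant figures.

Retardation factor R = 1 + ρ_b·K_d/n = 1 + 1.68 × 11/0.32 = 58.75.
Sorption retards both mechanisms: v_R = v/R = 0.001292 m/day, D_R = D/R = 0.002757 m²/day.
Peak time from v_R²t² + 2D_R t − x² = 0: t = (√(D_R² + v_R²x²) − D_R)/v_R².
√(D_R² + v_R²x²) = √(0.002757² + 0.001292² × 32.1²) = 0.04156; v_R² = 1.669e-06.
t = (0.04156 − 0.002757)/1.669e-06 = 23200 days.

23200 days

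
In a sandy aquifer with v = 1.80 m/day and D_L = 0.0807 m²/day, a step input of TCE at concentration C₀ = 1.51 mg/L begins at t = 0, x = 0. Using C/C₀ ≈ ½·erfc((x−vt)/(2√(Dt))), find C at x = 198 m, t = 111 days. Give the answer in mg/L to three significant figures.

For a continuous step input, C/C₀ ≈ ½·erfc((x−vt)/(2√(Dt))).
vt = 1.80 × 111 = 199.8 m and 2√(Dt) = 2√(0.0807 × 111) = 5.986 m.
Argument (x−vt)/(2√(Dt)) = (198 − 199.8)/5.986 = -0.3007; ½·erfc(-0.3007) = 0.6647.
C = 1.51 × 0.6647 = 1.00 mg/L.

1.00 mg/L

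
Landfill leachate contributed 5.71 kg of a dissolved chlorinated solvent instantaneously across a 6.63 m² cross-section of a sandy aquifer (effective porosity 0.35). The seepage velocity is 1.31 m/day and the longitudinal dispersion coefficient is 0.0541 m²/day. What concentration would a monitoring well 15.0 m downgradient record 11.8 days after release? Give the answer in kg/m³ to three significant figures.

For an instantaneous plane source, C(x,t) = M/(n_e·A·√(4πDt)) · exp(−(x−vt)²/(4Dt)), with n_e·A the pore (flow) area.
Plume center vt = 1.31 × 11.8 = 15.458 m, so the well at 15.0 m is 0.458 m upgradient of the peak.
√(4πDt) = 2.832 m, giving peak height M/(n_e·A·√(4πDt)) = 5.71/(0.35 × 6.63 × 2.832) = 0.8689 kg/m³.
(x−vt)²/(4Dt) = (-0.458)²/(4 × 0.0541 × 11.8) = 0.08215; exp(−0.08215) = 0.9211.
C = 0.8689 × 0.9211 = 0.800 kg/m³.

0.800 kg/m³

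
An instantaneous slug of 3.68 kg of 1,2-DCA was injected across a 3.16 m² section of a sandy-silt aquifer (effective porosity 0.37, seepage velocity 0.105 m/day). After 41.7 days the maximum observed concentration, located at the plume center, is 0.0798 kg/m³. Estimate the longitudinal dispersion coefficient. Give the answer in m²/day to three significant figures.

At the plume center C_max = M/(n_e·A·√(4πDt)), so D = M²/(4πt·(n_e·A·C_max)²).
n_e·A·C_max = 0.37 × 3.16 × 0.0798 = 0.09330 kg/m.
D = 3.68²/(4π × 41.7 × 0.09330²) = 2.97 m²/day.

2.97 m²/day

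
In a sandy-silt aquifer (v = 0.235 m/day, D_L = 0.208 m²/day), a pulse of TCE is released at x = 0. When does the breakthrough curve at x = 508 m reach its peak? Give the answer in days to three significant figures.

2160 days

For the 1D instantaneous-source solution, setting ∂C/∂t = 0 at fixed x gives v²t² + 2Dt − x² = 0, so t = (√(D² + v²x²) − D)/v².
√(D² + v²x²) = √(0.208² + 0.235² × 508²) = 119.4; v² = 0.055225.
t = (119.4 − 0.208)/0.055225 = 2160 days (vs. the pure-advection estimate x/v = 2160 d).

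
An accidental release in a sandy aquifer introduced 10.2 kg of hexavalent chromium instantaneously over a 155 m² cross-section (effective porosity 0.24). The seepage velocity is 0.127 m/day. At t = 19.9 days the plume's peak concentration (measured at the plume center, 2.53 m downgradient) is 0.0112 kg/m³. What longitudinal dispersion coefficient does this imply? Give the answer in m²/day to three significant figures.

At the plume center C_max = M/(n_e·A·√(4πDt)), so D = M²/(4πt·(n_e·A·C_max)²).
n_e·A·C_max = 0.24 × 155 × 0.0112 = 0.4166 kg/m.
D = 10.2²/(4π × 19.9 × 0.4166²) = 2.40 m²/day.

2.40 m²/day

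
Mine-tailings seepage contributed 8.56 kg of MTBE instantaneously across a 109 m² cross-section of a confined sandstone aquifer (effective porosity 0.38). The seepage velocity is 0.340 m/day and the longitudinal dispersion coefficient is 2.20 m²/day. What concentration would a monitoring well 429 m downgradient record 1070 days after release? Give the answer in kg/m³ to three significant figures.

0.000765 kg/m³

For an instantaneous plane source, C(x,t) = M/(n_e·A·√(4πDt)) · exp(−(x−vt)²/(4Dt)), with n_e·A the pore (flow) area.
Plume center vt = 0.340 × 1070 = 363.8 m, so the well at 429 m is 65.2 m downgradient of the peak.
√(4πDt) = 172.0 m, giving peak height M/(n_e·A·√(4πDt)) = 8.56/(0.38 × 109 × 172.0) = 0.001202 kg/m³.
(x−vt)²/(4Dt) = (65.2)²/(4 × 2.20 × 1070) = 0.4515; exp(−0.4515) = 0.6367.
C = 0.001202 × 0.6367 = 0.000765 kg/m³.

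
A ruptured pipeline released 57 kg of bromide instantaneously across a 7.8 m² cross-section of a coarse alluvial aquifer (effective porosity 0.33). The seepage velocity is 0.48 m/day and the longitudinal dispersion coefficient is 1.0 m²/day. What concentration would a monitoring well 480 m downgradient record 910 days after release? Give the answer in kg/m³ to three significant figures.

For an instantaneous plane source, C(x,t) = M/(n_e·A·√(4πDt)) · exp(−(x−vt)²/(4Dt)), with n_e·A the pore (flow) area.
Plume center vt = 0.48 × 910 = 436.8 m, so the well at 480 m is 43.2 m downgradient of the peak.
√(4πDt) = 106.9 m, giving peak height M/(n_e·A·√(4πDt)) = 57/(0.33 × 7.8 × 106.9) = 0.2072 kg/m³.
(x−vt)²/(4Dt) = (43.2)²/(4 × 1.0 × 910) = 0.5127; exp(−0.5127) = 0.5989.
C = 0.2072 × 0.5989 = 0.124 kg/m³.

0.124 kg/m³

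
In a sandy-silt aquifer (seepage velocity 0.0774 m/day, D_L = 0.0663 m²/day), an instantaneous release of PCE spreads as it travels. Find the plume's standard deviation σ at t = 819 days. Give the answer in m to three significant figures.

10.4 m

Dispersive spreading gives a Gaussian with σ² = 2Dt; advection only shifts the center.
σ = √(2 × 0.0663 × 819) = 10.4 m.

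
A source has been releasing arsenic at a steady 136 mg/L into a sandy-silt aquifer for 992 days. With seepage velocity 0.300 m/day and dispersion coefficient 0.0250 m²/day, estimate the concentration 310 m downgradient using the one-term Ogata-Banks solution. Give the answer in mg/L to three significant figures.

For a continuous step input, C/C₀ ≈ ½·erfc((x−vt)/(2√(Dt))).
vt = 0.300 × 992 = 297.6 m and 2√(Dt) = 2√(0.0250 × 992) = 9.960 m.
Argument (x−vt)/(2√(Dt)) = (310 − 297.6)/9.960 = 1.245; ½·erfc(1.245) = 0.03914.
C = 136 × 0.03914 = 5.32 mg/L.

5.32 mg/L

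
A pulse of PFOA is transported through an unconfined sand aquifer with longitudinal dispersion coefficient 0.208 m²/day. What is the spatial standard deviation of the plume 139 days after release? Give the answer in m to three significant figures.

7.60 m

Dispersive spreading gives a Gaussian with σ² = 2Dt; advection only shifts the center.
σ = √(2 × 0.208 × 139) = 7.60 m.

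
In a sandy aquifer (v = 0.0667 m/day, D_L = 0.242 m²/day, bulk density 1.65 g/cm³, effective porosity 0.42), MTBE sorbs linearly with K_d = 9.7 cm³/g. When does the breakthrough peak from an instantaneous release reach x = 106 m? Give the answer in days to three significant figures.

Retardation factor R = 1 + ρ_b·K_d/n = 1 + 1.65 × 9.7/0.42 = 39.11.
Sorption retards both mechanisms: v_R = v/R = 0.001705 m/day, D_R = D/R = 0.006188 m²/day.
Peak time from v_R²t² + 2D_R t − x² = 0: t = (√(D_R² + v_R²x²) − D_R)/v_R².
√(D_R² + v_R²x²) = √(0.006188² + 0.001705² × 106²) = 0.1808; v_R² = 2.907e-06.
t = (0.1808 − 0.006188)/2.907e-06 = 60100 days.

60100 days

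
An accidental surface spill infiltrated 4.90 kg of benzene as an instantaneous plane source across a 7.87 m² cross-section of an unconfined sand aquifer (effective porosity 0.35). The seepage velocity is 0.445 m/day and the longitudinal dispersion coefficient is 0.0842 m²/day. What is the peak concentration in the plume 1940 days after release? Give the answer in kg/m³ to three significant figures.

0.0393 kg/m³

The peak of an instantaneous 1D plume sits at x = vt; there the Gaussian factor is 1 and C_max = M/(n_e·A·√(4πDt)), where n_e·A is the pore area the mass is dissolved in.
√(4πDt) = √(4π × 0.0842 × 1940) = 45.31 m, so C_max = 4.90/(0.35 × 7.87 × 45.31) = 0.0393 kg/m³.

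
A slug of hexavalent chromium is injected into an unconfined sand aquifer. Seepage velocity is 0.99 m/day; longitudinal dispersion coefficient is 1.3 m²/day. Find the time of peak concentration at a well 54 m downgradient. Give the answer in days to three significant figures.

53.2 days

For the 1D instantaneous-source solution, setting ∂C/∂t = 0 at fixed x gives v²t² + 2Dt − x² = 0, so t = (√(D² + v²x²) − D)/v².
√(D² + v²x²) = √(1.3² + 0.99² × 54²) = 53.48; v² = 0.9801.
t = (53.48 − 1.3)/0.9801 = 53.2 days (vs. the pure-advection estimate x/v = 54.5 d).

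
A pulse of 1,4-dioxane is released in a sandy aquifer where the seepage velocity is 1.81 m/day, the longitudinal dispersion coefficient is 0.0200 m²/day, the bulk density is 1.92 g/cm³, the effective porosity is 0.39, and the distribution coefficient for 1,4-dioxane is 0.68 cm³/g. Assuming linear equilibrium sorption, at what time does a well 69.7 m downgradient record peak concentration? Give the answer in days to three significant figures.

167 days

Retardation factor R = 1 + ρ_b·K_d/n = 1 + 1.92 × 0.68/0.39 = 4.348.
Sorption retards both mechanisms: v_R = v/R = 0.4163 m/day, D_R = D/R = 0.004600 m²/day.
Peak time from v_R²t² + 2D_R t − x² = 0: t = (√(D_R² + v_R²x²) − D_R)/v_R².
√(D_R² + v_R²x²) = √(0.004600² + 0.4163² × 69.7²) = 29.02; v_R² = 0.1733.
t = (29.02 − 0.004600)/0.1733 = 167 days.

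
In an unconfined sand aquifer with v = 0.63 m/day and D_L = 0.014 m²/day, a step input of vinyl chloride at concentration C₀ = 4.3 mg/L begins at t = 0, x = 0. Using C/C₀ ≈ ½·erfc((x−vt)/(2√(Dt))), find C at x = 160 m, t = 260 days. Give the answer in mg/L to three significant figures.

3.96 mg/L

For a continuous step input, C/C₀ ≈ ½·erfc((x−vt)/(2√(Dt))).
vt = 0.63 × 260 = 163.8 m and 2√(Dt) = 2√(0.014 × 260) = 3.816 m.
Argument (x−vt)/(2√(Dt)) = (160 − 163.8)/3.816 = -0.9958; ½·erfc(-0.9958) = 0.9205.
C = 4.3 × 0.9205 = 3.96 mg/L.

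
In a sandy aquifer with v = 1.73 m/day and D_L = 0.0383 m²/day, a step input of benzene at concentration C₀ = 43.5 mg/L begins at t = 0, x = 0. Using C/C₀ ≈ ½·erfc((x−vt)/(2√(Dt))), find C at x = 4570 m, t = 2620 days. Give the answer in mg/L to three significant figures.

For a continuous step input, C/C₀ ≈ ½·erfc((x−vt)/(2√(Dt))).
vt = 1.73 × 2620 = 4532.6 m and 2√(Dt) = 2√(0.0383 × 2620) = 20.03 m.
Argument (x−vt)/(2√(Dt)) = (4570 − 4532.6)/20.03 = 1.867; ½·erfc(1.867) = 0.004141.
C = 43.5 × 0.004141 = 0.180 mg/L.

0.180 mg/L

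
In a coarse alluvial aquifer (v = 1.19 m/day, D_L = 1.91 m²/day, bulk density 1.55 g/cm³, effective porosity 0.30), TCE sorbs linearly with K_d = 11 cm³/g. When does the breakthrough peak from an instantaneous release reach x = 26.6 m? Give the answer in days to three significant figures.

1220 days

Retardation factor R = 1 + ρ_b·K_d/n = 1 + 1.55 × 11/0.30 = 57.83.
Sorption retards both mechanisms: v_R = v/R = 0.02058 m/day, D_R = D/R = 0.03303 m²/day.
Peak time from v_R²t² + 2D_R t − x² = 0: t = (√(D_R² + v_R²x²) − D_R)/v_R².
√(D_R² + v_R²x²) = √(0.03303² + 0.02058² × 26.6²) = 0.5484; v_R² = 0.0004235.
t = (0.5484 − 0.03303)/0.0004235 = 1220 days.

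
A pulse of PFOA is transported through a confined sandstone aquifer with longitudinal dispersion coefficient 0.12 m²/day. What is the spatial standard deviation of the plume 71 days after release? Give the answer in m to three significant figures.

Dispersive spreading gives a Gaussian with σ² = 2Dt; advection only shifts the center.
σ = √(2 × 0.12 × 71) = 4.13 m.

4.13 m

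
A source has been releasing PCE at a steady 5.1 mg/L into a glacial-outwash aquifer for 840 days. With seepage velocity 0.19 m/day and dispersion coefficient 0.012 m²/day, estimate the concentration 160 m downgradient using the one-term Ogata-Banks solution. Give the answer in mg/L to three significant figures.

For a continuous step input, C/C₀ ≈ ½·erfc((x−vt)/(2√(Dt))).
vt = 0.19 × 840 = 159.6 m and 2√(Dt) = 2√(0.012 × 840) = 6.350 m.
Argument (x−vt)/(2√(Dt)) = (160 − 159.6)/6.350 = 0.06299; ½·erfc(0.06299) = 0.4645.
C = 5.1 × 0.4645 = 2.37 mg/L.

2.37 mg/L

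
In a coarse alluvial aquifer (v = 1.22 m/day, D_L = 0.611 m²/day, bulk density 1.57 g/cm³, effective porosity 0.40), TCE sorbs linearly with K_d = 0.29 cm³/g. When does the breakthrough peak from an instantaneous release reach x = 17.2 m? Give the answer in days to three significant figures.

29.3 days

Retardation factor R = 1 + ρ_b·K_d/n = 1 + 1.57 × 0.29/0.40 = 2.138.
Sorption retards both mechanisms: v_R = v/R = 0.5706 m/day, D_R = D/R = 0.2858 m²/day.
Peak time from v_R²t² + 2D_R t − x² = 0: t = (√(D_R² + v_R²x²) − D_R)/v_R².
√(D_R² + v_R²x²) = √(0.2858² + 0.5706² × 17.2²) = 9.818; v_R² = 0.3256.
t = (9.818 − 0.2858)/0.3256 = 29.3 days.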